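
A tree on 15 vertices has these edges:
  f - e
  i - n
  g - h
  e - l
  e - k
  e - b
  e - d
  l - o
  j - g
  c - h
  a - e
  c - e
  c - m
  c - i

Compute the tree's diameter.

Starting from o, a farthest node is j at distance 6.
One longest path: o – l – e – c – h – g – j.
So the diameter is 6.

6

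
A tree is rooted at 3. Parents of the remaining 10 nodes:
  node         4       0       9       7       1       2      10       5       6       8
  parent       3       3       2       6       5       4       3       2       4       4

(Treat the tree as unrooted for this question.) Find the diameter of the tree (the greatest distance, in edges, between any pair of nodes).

5

A longest path is 10–3–4–2–5–1, with 5 edges.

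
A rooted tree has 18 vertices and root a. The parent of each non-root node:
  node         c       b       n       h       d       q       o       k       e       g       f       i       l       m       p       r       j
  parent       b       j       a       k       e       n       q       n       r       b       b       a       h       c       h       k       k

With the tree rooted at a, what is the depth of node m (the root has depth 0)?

Climbing from m to the root: m – c – b – j – k – n – a. That's 6 steps.

6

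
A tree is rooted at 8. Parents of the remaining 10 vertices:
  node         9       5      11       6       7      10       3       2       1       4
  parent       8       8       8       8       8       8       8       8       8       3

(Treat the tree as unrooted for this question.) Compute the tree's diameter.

3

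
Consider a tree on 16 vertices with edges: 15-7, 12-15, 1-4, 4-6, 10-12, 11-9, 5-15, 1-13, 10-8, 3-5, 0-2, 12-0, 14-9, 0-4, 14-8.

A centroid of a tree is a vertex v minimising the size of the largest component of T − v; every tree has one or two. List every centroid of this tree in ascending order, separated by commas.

12

If 12 is removed the pieces have sizes 6, 5, 4, all ≤ ⌊16/2⌋ = 8.
No neighbour of 12 does as well, so 12 is the unique centroid.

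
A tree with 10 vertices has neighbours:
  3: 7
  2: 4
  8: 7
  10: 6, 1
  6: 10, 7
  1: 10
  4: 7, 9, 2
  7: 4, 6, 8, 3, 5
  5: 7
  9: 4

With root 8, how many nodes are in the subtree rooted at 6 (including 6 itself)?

Descendants of 6 (including itself): 6, 10, 1. That's 3.

3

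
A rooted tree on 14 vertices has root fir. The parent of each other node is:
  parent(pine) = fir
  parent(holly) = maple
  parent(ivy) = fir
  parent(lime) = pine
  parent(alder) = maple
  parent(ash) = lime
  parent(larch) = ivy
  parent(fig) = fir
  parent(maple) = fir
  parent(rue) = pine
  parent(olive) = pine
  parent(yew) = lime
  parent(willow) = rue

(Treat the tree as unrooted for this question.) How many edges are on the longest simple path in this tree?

5

Starting from yew, a farthest node is alder at distance 5.
One longest path: yew - lime - pine - fir - maple - alder.
So the diameter is 5.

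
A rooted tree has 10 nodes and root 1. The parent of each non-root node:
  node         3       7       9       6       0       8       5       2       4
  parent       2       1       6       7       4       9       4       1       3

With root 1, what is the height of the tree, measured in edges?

4

0 sits deepest: 1 → 2 → 3 → 4 → 0 — 4 edges from the root.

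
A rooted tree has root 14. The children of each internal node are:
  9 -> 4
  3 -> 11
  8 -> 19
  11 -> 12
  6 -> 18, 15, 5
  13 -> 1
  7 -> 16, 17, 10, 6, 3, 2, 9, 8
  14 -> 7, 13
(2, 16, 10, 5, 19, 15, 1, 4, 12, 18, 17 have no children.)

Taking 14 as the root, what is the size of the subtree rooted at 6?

4

Descendants of 6 (including itself): 6, 5, 18, 15. That's 4.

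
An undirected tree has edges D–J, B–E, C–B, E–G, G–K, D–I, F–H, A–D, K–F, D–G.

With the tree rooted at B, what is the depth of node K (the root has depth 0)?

Climbing from K to the root: K → G → E → B. That's 3 steps.

3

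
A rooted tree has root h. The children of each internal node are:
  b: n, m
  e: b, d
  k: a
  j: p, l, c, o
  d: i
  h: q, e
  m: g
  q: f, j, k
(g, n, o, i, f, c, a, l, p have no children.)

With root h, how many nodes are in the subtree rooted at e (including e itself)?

Descendants of e (including itself): e, b, d, m, n, i, g. That's 7.

7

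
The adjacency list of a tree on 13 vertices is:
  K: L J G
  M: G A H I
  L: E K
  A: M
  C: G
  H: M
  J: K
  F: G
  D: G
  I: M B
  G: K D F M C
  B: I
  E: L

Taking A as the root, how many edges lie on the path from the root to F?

3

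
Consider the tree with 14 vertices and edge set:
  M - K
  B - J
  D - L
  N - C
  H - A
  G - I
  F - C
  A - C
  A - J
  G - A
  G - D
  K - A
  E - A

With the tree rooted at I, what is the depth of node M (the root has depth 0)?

4

I – G – A – K – M — 4 edges.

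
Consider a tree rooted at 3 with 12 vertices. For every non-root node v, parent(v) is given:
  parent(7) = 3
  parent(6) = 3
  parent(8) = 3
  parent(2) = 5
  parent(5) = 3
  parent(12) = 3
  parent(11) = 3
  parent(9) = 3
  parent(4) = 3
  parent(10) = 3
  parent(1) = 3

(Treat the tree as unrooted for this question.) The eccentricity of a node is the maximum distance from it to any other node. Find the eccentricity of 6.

3

The node farthest from 6 is 2, via 6-3-5-2 — 3 edges.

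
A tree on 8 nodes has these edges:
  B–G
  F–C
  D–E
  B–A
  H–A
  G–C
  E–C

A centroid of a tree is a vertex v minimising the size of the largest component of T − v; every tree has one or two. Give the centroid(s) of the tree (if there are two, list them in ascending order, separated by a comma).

If C is removed the pieces have sizes 4, 2, 1, all ≤ ⌊8/2⌋ = 4.
G is adjacent to C and is also a centroid (the largest component after removing it is likewise 4).

C, G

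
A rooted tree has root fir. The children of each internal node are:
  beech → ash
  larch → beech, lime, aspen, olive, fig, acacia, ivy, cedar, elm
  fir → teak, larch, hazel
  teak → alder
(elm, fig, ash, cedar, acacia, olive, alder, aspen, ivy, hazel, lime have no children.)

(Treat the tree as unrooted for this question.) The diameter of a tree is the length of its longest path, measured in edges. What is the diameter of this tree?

5

BFS from alder reaches ash last, at distance 5; BFS from ash confirms no node is farther.
Path: alder-teak-fir-larch-beech-ash.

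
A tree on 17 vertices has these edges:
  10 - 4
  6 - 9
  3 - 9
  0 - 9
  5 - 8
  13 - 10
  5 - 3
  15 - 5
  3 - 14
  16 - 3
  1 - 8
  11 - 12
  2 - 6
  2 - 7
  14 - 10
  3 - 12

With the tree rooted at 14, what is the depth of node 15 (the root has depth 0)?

Path from 14 to 15: 14–3–5–15, which has 3 edges.

3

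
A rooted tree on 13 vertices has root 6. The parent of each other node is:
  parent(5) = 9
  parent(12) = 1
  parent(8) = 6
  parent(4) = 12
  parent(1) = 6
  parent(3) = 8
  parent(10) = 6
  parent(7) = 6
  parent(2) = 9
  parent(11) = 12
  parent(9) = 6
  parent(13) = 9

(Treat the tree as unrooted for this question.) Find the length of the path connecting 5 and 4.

5–9–6–1–12–4: 5 edges.

5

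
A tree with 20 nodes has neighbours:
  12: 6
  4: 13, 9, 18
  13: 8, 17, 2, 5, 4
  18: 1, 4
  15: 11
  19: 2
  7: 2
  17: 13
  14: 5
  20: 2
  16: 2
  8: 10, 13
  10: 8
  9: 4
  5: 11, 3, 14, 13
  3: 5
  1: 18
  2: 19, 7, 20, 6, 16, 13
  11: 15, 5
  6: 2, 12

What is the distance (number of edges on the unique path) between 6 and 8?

The path is 6–2–13–8, which has 3 edges.

3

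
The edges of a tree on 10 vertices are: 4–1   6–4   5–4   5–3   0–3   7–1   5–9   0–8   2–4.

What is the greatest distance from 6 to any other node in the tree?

5

Distances from 6 peak at 5, attained at 8.
6-4-5-3-0-8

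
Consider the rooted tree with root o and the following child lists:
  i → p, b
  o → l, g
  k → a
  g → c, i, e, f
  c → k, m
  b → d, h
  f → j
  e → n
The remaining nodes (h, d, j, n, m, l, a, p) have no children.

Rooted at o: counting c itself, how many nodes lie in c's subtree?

4

Descendants of c (including itself): c, k, m, a. That's 4.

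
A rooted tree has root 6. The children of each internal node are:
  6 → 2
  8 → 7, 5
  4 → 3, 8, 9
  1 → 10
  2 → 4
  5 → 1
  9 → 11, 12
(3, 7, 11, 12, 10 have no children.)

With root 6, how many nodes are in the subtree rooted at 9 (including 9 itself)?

3

The subtree rooted at 9 contains: 9, 12, 11 — 3 nodes.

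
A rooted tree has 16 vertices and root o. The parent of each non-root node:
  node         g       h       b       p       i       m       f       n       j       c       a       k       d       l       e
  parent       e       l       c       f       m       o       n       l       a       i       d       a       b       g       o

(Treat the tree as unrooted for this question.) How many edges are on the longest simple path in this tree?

13

A longest path is p – f – n – l – g – e – o – m – i – c – b – d – a – j, with 13 edges.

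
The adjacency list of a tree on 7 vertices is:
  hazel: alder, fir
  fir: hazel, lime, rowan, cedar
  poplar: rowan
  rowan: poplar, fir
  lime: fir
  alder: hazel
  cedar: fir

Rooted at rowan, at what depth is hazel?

Climbing from hazel to the root: hazel–fir–rowan. That's 2 steps.

2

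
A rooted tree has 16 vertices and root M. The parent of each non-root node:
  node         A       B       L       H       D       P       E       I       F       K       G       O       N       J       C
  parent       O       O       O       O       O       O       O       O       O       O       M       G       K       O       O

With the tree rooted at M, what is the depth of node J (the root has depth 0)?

3

Path from M to J: M–G–O–J, which has 3 edges.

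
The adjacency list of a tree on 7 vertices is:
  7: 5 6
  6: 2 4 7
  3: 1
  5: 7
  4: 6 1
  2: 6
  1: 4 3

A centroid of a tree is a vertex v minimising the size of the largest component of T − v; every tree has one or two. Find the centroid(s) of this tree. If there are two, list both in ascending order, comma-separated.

If 6 is removed the pieces have sizes 3, 2, 1, all ≤ ⌊7/2⌋ = 3.
Every other node leaves some component of size > 3, so the centroid is unique.

6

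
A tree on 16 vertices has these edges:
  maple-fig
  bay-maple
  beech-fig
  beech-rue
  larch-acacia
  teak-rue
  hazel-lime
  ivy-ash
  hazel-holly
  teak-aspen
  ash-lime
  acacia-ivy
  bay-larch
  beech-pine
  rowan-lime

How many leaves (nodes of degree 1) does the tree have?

Degree-1 nodes: aspen, holly, pine, rowan — 4 of them.

4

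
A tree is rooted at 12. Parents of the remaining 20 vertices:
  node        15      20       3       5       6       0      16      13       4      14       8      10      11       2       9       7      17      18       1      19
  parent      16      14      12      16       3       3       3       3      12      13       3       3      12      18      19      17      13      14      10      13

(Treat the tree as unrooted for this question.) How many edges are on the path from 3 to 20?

The path is 3–13–14–20, which has 3 edges.

3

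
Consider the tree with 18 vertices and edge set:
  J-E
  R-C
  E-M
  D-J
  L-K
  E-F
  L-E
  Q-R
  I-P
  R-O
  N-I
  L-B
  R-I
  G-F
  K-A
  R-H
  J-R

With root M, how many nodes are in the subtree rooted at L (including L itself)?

4

L's subtree: {L, K, B, A}, size 4.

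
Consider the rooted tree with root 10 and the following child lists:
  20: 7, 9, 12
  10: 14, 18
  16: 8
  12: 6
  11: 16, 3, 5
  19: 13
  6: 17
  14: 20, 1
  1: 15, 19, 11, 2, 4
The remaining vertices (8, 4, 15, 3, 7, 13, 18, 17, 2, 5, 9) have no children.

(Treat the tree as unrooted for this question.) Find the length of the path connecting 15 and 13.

3

Walking from 15: 15–1–19–13. Length 3.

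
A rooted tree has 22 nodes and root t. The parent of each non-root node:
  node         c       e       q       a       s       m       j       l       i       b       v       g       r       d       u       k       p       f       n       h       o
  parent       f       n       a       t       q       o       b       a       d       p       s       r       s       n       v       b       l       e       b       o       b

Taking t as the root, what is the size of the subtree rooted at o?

Descendants of o (including itself): o, m, h. That's 3.

3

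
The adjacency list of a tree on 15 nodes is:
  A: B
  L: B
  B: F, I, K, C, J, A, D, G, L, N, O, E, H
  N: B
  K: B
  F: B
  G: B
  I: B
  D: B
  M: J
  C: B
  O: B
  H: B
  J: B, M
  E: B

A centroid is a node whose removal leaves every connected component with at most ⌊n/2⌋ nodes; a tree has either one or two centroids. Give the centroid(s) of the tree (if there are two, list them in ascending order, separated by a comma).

Removing B splits the tree into components of sizes 2, 1, 1, 1, 1, 1, 1, 1, 1, 1, 1, 1, 1; the largest is 2 ≤ ⌊15/2⌋ = 7.
Every other node leaves some component of size > 7, so the centroid is unique.

B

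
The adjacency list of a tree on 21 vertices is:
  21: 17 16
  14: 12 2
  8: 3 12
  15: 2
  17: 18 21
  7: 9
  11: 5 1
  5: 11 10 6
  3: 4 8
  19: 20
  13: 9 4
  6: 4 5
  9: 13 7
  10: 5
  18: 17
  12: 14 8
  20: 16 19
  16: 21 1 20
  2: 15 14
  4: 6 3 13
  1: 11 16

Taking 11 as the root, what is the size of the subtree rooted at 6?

11

6's subtree: {6, 4, 3, 13, 8, 9, 12, 7, 14, 2, 15}, size 11.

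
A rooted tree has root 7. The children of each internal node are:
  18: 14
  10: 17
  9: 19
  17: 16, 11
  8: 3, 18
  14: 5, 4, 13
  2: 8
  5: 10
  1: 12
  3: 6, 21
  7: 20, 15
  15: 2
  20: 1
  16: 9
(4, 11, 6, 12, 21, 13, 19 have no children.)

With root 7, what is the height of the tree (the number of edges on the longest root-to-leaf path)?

The longest root-to-leaf path is 7-15-2-8-18-14-5-10-17-16-9-19 (11 edges).

11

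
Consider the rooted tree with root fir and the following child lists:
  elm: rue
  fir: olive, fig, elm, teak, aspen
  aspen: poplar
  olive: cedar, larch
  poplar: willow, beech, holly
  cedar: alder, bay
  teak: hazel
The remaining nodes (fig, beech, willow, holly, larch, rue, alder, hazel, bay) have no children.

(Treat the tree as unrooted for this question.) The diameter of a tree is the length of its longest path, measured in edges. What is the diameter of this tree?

6

Starting from willow, a farthest node is bay at distance 6.
One longest path: willow - poplar - aspen - fir - olive - cedar - bay.
So the diameter is 6.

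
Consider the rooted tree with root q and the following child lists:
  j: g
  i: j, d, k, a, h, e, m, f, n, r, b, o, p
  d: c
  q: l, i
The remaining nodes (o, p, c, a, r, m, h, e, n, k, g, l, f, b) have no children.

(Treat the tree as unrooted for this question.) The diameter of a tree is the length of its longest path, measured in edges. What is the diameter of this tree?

4

A longest path is c–d–i–q–l, with 4 edges.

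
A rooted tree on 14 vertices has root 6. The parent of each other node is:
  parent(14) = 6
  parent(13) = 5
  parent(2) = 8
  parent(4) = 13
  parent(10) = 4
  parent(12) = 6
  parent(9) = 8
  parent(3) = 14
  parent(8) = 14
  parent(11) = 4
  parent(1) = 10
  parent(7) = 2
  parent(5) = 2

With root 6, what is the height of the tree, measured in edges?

8

1 sits deepest: 6-14-8-2-5-13-4-10-1 — 8 edges from the root.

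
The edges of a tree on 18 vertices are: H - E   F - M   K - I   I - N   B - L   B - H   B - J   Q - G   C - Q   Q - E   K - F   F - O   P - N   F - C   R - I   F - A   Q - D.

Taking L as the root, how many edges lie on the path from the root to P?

Path from L to P: L → B → H → E → Q → C → F → K → I → N → P, which has 10 edges.

10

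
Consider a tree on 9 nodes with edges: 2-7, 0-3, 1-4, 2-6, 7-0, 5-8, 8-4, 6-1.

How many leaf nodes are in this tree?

2

Exactly 2 nodes have a single neighbour: 3, 5.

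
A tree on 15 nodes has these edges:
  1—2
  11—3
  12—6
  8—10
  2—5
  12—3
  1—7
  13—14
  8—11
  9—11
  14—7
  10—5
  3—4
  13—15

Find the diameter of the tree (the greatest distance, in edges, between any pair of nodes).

12

A longest path is 6 – 12 – 3 – 11 – 8 – 10 – 5 – 2 – 1 – 7 – 14 – 13 – 15, with 12 edges.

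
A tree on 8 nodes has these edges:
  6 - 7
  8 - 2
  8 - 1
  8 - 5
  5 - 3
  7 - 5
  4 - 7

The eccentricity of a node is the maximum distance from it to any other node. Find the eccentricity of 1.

The node farthest from 1 is 6 (4 also at distance 4), via 1 – 8 – 5 – 7 – 6 — 4 edges.

4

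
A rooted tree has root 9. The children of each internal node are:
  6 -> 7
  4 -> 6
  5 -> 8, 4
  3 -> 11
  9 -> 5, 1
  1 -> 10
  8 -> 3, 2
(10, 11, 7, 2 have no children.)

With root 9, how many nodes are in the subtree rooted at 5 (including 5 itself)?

The subtree rooted at 5 contains: 5, 4, 8, 6, 3, 2, 7, 11 — 8 nodes.

8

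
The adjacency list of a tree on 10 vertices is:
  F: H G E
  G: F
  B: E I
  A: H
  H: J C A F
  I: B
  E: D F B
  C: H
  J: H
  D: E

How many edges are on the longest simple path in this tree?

Starting from I, a farthest node is J at distance 5.
One longest path: I–B–E–F–H–J.
So the diameter is 5.

5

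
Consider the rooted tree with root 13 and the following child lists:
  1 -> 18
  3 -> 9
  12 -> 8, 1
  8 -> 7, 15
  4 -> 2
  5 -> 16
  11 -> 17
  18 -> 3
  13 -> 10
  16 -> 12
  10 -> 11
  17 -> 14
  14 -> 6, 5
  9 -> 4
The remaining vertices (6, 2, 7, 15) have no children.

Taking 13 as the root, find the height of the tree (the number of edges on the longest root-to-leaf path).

13

2 sits deepest: 13 → 10 → 11 → 17 → 14 → 5 → 16 → 12 → 1 → 18 → 3 → 9 → 4 → 2 — 13 edges from the root.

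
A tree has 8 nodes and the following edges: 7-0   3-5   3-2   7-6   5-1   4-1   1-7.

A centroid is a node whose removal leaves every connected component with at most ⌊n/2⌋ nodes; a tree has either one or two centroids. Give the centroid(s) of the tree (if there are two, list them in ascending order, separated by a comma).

Delete 1: the remaining components have sizes 3, 3, 1. Max 3 ≤ 4, so 1 is a centroid.
No neighbour of 1 does as well, so 1 is the unique centroid.

1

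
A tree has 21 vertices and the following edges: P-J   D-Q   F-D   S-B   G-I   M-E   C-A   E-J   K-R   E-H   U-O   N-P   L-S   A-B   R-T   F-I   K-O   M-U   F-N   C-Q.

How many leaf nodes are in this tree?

4

Exactly 4 nodes have a single neighbour: G, H, L, T.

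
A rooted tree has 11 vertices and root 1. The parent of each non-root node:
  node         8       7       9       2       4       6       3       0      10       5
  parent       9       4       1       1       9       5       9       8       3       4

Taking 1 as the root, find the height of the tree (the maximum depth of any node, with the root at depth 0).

4

The longest root-to-leaf path is 1-9-4-5-6 (4 edges).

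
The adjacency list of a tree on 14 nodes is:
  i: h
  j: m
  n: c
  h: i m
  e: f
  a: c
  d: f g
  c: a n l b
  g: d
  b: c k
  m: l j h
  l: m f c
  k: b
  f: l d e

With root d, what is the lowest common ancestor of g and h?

Ancestors of g (toward the root): g, d.
Ancestors of h: h, m, l, f, d.
The deepest node appearing in both lists is d.

d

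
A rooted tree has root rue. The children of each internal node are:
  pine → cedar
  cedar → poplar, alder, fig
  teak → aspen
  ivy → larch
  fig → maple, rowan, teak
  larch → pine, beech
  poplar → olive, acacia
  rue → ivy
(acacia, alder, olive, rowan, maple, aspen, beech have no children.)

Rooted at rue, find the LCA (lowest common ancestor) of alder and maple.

Ancestors of alder (toward the root): alder, cedar, pine, larch, ivy, rue.
Ancestors of maple: maple, fig, cedar, pine, larch, ivy, rue.
The deepest node appearing in both lists is cedar.

cedar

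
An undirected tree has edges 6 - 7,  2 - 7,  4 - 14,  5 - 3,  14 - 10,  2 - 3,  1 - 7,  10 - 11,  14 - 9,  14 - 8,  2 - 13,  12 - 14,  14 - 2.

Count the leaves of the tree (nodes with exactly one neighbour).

Exactly 9 nodes have a single neighbour: 1, 4, 5, 6, 8, 9, 11, 12, 13.

9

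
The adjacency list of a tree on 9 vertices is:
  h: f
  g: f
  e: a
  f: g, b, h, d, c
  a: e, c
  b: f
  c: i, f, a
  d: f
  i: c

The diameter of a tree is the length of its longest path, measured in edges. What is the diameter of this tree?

A longest path is e - a - c - f - d, with 4 edges.

4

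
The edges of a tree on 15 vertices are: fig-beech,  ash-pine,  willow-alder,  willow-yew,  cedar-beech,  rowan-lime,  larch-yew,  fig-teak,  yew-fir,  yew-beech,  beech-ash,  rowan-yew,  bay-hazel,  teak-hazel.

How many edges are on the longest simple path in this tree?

A longest path is bay-hazel-teak-fig-beech-yew-willow-alder, with 7 edges.

7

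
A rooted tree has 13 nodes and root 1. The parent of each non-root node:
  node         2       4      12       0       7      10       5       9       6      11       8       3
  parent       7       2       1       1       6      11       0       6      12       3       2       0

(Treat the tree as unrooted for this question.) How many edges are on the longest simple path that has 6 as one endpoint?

A farthest node from 6 is 10.
The path 6-12-1-0-3-11-10 has 6 edges.

6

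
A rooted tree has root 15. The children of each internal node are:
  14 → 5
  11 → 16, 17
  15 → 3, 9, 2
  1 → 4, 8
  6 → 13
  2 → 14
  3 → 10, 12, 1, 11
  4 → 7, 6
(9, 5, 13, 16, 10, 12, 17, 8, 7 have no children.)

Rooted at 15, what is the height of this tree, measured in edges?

The longest root-to-leaf path is 15-3-1-4-6-13 (5 edges).

5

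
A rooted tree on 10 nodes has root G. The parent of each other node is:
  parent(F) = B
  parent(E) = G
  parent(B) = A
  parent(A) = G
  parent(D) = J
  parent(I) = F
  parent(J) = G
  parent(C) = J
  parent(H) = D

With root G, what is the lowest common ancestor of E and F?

G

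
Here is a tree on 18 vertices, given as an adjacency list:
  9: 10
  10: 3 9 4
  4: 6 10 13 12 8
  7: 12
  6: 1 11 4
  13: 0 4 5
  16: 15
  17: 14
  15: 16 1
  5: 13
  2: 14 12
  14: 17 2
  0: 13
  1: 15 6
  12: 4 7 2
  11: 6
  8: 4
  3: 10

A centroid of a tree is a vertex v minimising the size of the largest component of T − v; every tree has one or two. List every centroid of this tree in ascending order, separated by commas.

If 4 is removed the pieces have sizes 5, 5, 3, 3, 1, all ≤ ⌊18/2⌋ = 9.
No neighbour of 4 does as well, so 4 is the unique centroid.

4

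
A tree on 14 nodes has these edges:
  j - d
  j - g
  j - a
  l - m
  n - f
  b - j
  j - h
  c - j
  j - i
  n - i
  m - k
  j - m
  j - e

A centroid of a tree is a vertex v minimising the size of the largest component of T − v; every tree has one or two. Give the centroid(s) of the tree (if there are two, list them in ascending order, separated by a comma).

j

Delete j: the remaining components have sizes 3, 3, 1, 1, 1, 1, 1, 1, 1. Max 3 ≤ 7, so j is a centroid.
Every other node leaves some component of size > 7, so the centroid is unique.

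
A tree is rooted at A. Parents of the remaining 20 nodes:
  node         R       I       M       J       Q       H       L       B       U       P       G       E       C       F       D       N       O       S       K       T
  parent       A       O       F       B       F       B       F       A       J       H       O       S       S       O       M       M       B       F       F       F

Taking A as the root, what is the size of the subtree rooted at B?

19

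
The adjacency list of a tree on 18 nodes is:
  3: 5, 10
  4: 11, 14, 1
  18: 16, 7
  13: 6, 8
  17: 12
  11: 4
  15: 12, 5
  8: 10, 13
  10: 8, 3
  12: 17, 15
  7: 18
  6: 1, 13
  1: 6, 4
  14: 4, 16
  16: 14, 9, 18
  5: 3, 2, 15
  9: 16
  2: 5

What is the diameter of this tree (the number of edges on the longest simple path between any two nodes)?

14

A longest path is 17 - 12 - 15 - 5 - 3 - 10 - 8 - 13 - 6 - 1 - 4 - 14 - 16 - 18 - 7, with 14 edges.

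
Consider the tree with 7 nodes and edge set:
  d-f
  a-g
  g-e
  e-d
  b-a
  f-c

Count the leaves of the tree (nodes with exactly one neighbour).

The leaves are b, c.
That is 2 leaves.

2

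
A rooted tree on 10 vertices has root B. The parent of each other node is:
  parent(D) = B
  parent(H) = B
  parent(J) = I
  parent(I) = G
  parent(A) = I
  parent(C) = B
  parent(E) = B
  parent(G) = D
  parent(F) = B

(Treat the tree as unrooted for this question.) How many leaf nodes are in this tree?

6

Exactly 6 nodes have a single neighbour: A, C, E, F, H, J.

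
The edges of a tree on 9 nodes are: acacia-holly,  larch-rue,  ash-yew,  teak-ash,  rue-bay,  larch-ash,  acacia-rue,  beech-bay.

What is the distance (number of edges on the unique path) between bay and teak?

The path is bay–rue–larch–ash–teak, which has 4 edges.

4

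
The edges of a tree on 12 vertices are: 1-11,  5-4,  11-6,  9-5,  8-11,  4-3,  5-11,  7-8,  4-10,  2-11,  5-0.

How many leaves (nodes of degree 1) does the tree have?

8

Exactly 8 nodes have a single neighbour: 0, 1, 2, 3, 6, 7, 9, 10.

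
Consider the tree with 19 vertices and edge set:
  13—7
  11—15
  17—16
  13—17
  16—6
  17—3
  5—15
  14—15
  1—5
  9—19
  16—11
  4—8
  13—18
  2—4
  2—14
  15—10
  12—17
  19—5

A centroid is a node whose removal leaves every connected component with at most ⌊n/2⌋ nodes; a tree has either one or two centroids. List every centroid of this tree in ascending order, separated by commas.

15

Delete 15: the remaining components have sizes 9, 4, 4, 1. Max 9 ≤ 9, so 15 is a centroid.
Every other node leaves some component of size > 9, so the centroid is unique.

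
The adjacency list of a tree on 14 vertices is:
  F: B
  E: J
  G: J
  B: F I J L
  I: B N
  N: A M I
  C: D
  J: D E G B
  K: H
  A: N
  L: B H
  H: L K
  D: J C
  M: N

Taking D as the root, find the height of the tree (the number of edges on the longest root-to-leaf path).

5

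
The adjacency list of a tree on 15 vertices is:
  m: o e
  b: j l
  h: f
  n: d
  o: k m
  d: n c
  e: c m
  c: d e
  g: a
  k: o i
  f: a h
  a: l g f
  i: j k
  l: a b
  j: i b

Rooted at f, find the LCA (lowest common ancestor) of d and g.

Ancestors of d (toward the root): d, c, e, m, o, k, i, j, b, l, a, f.
Ancestors of g: g, a, f.
The deepest node appearing in both lists is a.

a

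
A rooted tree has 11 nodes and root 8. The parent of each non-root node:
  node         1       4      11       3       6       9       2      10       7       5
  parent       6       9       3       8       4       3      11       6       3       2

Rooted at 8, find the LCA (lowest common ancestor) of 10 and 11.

Path 10→root: 10 6 4 9 3 8; path 11→root: 11 3 8.
First common node: 3.

3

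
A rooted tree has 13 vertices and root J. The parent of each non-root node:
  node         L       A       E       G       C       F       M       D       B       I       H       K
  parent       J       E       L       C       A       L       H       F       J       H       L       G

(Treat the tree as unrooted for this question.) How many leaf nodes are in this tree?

Degree-1 nodes: B, D, I, K, M — 5 of them.

5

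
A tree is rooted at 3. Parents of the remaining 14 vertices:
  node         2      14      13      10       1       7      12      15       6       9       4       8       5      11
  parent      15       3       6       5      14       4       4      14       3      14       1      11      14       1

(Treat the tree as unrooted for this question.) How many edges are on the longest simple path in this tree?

6

A longest path is 8–11–1–14–3–6–13, with 6 edges.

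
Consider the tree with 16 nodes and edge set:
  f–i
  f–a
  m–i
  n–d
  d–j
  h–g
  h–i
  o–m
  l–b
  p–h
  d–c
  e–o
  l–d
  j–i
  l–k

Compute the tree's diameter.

BFS from k reaches e last, at distance 7; BFS from e confirms no node is farther.
Path: k–l–d–j–i–m–o–e.

7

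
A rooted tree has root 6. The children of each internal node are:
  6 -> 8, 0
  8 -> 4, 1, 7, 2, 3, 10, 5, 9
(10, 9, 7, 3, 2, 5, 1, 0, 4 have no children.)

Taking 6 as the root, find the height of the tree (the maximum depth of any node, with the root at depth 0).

A deepest node is 7, reached by 6–8–7.
That path has 2 edges, so the height is 2.

2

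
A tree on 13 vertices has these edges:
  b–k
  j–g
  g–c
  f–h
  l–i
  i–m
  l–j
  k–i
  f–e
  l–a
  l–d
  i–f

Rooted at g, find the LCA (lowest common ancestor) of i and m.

i's ancestor chain is i, l, j, g and m's is m, i, l, j, g; they first meet at i.

i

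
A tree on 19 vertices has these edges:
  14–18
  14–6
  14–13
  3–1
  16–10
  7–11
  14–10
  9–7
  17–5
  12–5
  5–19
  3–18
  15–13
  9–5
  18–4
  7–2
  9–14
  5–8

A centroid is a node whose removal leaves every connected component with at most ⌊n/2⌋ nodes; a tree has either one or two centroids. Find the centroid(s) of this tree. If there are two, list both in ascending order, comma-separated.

Delete 14: the remaining components have sizes 9, 4, 2, 2, 1. Max 9 ≤ 9, so 14 is a centroid.
Every other node leaves some component of size > 9, so the centroid is unique.

14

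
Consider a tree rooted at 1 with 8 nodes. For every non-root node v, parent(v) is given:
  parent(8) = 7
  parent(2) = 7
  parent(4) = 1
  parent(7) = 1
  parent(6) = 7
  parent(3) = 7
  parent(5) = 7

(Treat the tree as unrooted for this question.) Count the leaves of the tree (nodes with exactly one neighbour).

6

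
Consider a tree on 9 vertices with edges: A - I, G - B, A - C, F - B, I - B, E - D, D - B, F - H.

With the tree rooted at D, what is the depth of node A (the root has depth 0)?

3

Climbing from A to the root: A → I → B → D. That's 3 steps.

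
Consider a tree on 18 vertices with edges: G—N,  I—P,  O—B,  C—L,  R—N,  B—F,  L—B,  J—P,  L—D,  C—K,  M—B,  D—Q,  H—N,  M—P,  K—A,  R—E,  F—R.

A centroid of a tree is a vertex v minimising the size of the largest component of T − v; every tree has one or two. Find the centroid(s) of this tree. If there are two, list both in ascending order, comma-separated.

B

Removing B splits the tree into components of sizes 6, 6, 4, 1; the largest is 6 ≤ ⌊18/2⌋ = 9.
Every other node leaves some component of size > 9, so the centroid is unique.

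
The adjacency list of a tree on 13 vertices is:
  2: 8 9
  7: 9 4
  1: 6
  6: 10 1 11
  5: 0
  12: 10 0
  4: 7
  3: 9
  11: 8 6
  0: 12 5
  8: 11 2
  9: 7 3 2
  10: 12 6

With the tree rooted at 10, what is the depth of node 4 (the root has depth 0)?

7

Path from 10 to 4: 10–6–11–8–2–9–7–4, which has 7 edges.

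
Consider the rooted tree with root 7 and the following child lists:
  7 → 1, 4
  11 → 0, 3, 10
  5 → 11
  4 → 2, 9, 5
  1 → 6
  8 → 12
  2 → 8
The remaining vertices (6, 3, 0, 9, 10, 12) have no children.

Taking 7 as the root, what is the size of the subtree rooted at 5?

5

5's subtree: {5, 11, 0, 10, 3}, size 5.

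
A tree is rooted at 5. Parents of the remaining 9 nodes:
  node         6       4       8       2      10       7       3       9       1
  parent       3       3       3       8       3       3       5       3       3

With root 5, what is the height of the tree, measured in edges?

A deepest node is 2, reached by 5 – 3 – 8 – 2.
That path has 3 edges, so the height is 3.

3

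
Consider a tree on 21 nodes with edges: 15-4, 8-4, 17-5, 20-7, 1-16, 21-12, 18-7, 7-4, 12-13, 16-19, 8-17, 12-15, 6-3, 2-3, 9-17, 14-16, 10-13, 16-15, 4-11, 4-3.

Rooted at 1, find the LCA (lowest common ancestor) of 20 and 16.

16

Path 20→root: 20 7 4 15 16 1; path 16→root: 16 1.
First common node: 16.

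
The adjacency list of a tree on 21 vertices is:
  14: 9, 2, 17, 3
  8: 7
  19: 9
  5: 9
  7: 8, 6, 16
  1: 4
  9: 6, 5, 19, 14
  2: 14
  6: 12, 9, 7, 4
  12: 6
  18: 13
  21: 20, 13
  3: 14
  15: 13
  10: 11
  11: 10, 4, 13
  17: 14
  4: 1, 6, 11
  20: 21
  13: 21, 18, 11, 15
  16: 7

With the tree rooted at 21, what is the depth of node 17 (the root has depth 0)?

7

Path from 21 to 17: 21 → 13 → 11 → 4 → 6 → 9 → 14 → 17, which has 7 edges.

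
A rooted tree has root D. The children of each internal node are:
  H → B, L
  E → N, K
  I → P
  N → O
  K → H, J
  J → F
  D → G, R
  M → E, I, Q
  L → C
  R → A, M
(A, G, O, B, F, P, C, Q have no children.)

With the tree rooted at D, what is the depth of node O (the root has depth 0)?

5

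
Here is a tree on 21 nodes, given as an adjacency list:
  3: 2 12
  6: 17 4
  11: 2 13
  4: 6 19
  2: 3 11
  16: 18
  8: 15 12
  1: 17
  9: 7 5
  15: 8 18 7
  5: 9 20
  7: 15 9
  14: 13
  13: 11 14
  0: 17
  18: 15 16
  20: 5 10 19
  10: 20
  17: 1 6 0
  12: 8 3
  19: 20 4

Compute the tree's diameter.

16

Starting from 14, a farthest node is 1 at distance 16.
One longest path: 14-13-11-2-3-12-8-15-7-9-5-20-19-4-6-17-1.
So the diameter is 16.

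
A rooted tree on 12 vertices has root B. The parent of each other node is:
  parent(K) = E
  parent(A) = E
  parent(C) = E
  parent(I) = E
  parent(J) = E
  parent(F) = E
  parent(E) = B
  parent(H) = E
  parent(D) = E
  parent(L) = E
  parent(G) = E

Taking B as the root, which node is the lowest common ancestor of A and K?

E

Ancestors of A (toward the root): A, E, B.
Ancestors of K: K, E, B.
The deepest node appearing in both lists is E.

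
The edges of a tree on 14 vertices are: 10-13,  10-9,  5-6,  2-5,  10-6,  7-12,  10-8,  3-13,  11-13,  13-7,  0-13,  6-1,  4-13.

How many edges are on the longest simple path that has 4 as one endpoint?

5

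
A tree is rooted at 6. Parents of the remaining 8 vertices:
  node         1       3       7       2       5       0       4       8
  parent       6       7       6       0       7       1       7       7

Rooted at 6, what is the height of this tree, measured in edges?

The longest root-to-leaf path is 6-1-0-2 (3 edges).

3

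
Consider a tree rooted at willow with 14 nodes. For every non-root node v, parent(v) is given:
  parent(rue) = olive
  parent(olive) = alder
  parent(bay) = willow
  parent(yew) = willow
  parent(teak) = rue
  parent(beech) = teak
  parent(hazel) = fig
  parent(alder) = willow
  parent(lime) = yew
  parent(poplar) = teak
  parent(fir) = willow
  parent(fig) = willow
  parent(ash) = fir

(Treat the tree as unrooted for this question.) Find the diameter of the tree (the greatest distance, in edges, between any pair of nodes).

7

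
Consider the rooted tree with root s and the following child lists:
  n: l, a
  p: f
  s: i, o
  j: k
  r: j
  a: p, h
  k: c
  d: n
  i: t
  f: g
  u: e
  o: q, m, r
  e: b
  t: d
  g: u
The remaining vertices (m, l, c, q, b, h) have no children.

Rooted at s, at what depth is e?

s – i – t – d – n – a – p – f – g – u – e — 10 edges.

10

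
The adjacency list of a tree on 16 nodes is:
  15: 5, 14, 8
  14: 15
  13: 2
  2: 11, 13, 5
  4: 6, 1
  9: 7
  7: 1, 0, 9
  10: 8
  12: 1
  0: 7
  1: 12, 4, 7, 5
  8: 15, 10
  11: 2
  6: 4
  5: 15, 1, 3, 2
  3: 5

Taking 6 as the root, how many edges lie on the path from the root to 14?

5

6 – 4 – 1 – 5 – 15 – 14 — 5 edges.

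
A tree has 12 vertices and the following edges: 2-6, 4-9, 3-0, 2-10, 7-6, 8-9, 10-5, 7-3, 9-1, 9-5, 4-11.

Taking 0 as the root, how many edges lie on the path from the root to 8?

8

Path from 0 to 8: 0–3–7–6–2–10–5–9–8, which has 8 edges.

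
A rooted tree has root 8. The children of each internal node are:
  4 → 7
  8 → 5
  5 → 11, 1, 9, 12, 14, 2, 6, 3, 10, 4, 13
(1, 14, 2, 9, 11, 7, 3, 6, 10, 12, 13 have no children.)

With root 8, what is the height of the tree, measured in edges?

A deepest node is 7, reached by 8-5-4-7.
That path has 3 edges, so the height is 3.

3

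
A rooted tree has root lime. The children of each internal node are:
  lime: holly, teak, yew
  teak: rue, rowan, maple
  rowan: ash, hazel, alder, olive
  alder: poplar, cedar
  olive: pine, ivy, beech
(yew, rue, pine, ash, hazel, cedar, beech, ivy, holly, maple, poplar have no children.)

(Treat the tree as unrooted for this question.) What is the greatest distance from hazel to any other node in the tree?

The node farthest from hazel is holly (yew also at distance 4), via hazel-rowan-teak-lime-holly — 4 edges.

4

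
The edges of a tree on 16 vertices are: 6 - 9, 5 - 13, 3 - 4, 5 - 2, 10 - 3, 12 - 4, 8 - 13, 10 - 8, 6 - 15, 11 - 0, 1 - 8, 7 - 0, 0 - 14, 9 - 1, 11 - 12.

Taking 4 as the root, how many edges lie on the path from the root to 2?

6

4 → 3 → 10 → 8 → 13 → 5 → 2 — 6 edges.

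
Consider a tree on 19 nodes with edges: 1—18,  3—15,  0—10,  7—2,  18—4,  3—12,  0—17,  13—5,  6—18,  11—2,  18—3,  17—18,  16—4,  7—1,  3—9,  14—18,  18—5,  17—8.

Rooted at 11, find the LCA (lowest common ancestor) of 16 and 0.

18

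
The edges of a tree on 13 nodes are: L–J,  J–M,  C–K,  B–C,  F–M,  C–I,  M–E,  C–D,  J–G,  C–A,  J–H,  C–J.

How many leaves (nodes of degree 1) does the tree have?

10

Exactly 10 nodes have a single neighbour: A, B, D, E, F, G, H, I, K, L.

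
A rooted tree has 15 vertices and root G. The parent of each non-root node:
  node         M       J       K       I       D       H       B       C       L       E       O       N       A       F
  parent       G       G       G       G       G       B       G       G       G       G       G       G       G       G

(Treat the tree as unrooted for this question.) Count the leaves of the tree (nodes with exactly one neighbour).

The leaves are A, C, D, E, F, H, I, J, K, L, M, N, O.
That is 13 leaves.

13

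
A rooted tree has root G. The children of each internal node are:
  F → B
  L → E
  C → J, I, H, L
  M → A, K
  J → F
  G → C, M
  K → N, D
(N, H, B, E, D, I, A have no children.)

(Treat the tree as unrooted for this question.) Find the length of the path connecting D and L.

Walking from D: D – K – M – G – C – L. Length 5.

5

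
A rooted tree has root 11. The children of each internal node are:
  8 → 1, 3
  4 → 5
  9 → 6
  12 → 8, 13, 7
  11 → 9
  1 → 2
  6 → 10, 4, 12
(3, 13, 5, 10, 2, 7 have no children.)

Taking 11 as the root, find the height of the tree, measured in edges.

6

The longest root-to-leaf path is 11 → 9 → 6 → 12 → 8 → 1 → 2 (6 edges).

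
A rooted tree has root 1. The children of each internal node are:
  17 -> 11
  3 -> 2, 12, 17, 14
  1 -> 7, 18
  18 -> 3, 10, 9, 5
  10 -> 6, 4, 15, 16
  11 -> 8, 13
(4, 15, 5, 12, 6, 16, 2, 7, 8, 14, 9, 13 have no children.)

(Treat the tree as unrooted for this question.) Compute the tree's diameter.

6

Starting from 13, a farthest node is 7 at distance 6.
One longest path: 13–11–17–3–18–1–7.
So the diameter is 6.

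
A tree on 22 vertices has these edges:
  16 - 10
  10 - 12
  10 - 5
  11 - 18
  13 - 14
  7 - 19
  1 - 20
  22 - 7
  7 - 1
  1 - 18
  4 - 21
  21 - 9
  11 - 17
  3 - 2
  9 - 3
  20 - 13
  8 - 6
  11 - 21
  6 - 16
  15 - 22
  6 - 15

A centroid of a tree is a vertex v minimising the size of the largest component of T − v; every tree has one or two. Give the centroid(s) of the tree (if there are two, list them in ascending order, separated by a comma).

1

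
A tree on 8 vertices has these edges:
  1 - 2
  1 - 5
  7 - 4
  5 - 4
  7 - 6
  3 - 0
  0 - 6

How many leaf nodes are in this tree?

2

Exactly 2 nodes have a single neighbour: 2, 3.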